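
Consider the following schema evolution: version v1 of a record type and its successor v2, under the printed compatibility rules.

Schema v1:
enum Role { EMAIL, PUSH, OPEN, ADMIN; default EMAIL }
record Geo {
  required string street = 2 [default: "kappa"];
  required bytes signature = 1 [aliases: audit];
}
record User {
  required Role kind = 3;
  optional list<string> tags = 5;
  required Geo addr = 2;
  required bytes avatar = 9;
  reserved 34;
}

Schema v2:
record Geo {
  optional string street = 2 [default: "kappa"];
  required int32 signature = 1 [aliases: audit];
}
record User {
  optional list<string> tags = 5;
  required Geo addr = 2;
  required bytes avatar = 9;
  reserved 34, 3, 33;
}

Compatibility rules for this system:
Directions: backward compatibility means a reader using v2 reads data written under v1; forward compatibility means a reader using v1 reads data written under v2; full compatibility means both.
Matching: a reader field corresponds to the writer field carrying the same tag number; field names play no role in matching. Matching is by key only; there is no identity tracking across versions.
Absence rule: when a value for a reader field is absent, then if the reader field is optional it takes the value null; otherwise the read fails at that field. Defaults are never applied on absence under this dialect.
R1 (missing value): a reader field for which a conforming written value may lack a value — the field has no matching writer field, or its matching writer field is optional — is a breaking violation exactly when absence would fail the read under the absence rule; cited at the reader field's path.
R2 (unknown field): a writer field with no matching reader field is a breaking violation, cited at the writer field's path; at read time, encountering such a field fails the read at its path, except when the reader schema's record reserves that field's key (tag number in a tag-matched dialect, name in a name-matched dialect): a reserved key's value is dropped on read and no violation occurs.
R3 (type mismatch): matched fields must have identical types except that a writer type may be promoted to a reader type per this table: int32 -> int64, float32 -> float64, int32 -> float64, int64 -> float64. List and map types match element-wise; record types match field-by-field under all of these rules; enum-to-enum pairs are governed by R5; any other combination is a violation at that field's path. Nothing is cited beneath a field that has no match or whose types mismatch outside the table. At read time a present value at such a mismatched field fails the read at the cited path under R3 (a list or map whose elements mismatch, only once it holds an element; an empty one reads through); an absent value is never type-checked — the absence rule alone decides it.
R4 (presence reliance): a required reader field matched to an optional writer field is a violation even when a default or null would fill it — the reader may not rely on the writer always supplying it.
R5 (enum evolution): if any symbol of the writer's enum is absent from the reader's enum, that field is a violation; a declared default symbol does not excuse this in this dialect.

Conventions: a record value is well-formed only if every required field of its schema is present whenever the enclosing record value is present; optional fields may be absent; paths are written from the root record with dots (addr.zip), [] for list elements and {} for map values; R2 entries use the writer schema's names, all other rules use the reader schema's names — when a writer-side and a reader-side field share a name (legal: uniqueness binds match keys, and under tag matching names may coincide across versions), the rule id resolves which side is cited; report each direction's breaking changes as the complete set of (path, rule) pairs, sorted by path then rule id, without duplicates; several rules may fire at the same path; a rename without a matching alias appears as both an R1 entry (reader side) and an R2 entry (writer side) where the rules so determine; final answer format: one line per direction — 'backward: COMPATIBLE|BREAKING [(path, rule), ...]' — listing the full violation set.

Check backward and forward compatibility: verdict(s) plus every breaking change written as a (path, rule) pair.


backward: BREAKING [(addr.signature, R3)]; forward: BREAKING [(addr.signature, R3), (addr.street, R1), (addr.street, R4), (kind, R1)]

in User below, arrows point writer -> reader
backward pass over User, reader schema v2, writer schema v1:
  tags: list<string> -> list<string>, writer optional; from tags
  addr: Geo -> Geo, writer required; from addr
  avatar: bytes -> bytes, writer required; from avatar
  leftover writer field: kind
  addr.street: string -> string, writer required; from addr.street
  addr.signature: bytes -> int32, writer required; from addr.signature
  breaking: (addr.signature, R3)
  => backward: BREAKING (1)
forward pass over User, reader schema v1, writer schema v2:
  kind has no writer counterpart
  tags: list<string> -> list<string>, writer optional; from tags
  addr: Geo -> Geo, writer required; from addr
  avatar: bytes -> bytes, writer required; from avatar
  addr.street: string -> string, writer optional; from addr.street
  addr.signature: int32 -> bytes, writer required; from addr.signature
  breaking: (addr.signature, R3)
  breaking: (addr.street, R1)
  breaking: (addr.street, R4)
  breaking: (kind, R1)
  => forward: BREAKING (4)


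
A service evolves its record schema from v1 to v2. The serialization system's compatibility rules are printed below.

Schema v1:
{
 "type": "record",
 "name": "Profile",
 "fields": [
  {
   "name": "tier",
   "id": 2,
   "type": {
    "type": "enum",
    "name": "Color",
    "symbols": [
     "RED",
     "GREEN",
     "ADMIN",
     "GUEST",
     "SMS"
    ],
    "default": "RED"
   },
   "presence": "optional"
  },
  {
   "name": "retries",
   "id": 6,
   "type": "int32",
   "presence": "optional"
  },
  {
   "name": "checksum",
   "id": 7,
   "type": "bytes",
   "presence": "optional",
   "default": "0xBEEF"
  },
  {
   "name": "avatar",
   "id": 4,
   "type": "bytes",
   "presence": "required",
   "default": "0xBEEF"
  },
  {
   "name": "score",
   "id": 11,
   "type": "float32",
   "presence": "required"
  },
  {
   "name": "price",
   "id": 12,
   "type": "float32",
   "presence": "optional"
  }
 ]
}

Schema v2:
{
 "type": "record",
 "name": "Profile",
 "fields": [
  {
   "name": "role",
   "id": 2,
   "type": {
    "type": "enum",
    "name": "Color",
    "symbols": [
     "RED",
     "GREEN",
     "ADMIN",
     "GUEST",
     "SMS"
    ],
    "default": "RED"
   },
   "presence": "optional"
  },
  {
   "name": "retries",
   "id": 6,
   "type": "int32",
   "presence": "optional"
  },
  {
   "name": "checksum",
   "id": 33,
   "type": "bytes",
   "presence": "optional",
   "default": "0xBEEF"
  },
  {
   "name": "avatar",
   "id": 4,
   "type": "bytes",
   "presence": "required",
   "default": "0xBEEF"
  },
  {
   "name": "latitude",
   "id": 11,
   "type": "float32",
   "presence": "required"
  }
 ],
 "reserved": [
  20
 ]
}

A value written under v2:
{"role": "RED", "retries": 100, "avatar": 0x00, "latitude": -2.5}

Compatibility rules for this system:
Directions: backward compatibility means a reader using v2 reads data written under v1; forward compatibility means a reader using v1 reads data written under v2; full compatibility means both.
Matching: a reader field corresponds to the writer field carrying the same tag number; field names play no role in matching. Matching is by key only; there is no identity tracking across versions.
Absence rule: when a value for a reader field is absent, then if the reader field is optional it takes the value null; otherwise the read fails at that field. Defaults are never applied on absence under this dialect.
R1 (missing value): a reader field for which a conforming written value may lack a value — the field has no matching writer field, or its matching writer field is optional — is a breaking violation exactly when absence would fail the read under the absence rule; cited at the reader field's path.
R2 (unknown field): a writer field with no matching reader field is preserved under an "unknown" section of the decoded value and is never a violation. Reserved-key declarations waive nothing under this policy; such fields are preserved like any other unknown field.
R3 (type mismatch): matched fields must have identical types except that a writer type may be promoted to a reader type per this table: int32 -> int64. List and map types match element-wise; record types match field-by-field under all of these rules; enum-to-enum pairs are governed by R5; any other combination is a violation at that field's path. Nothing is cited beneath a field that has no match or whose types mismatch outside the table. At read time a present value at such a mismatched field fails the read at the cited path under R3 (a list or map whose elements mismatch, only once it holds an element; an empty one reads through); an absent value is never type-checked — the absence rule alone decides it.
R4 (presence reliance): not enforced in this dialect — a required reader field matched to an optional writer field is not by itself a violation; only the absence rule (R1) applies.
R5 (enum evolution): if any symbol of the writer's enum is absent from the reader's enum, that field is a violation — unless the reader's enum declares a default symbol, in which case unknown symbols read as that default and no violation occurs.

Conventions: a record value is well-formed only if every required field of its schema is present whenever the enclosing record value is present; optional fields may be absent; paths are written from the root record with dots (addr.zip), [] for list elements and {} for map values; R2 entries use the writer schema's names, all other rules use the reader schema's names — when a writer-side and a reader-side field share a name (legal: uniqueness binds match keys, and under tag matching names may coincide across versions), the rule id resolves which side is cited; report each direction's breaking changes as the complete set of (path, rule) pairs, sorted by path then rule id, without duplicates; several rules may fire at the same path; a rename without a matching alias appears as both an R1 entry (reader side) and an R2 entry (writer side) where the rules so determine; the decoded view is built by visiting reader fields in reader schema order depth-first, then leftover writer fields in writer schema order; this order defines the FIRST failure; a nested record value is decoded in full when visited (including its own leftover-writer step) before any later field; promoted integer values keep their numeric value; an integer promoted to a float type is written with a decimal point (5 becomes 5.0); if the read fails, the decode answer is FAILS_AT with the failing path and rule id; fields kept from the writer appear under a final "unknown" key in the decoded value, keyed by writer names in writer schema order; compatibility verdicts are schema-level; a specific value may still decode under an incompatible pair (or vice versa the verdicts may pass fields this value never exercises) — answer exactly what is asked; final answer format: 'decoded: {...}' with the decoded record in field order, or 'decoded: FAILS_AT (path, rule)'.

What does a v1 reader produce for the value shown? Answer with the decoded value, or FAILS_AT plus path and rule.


in Profile below, arrows point writer -> reader
decoding the Profile value with the v1 reader:
  tier := "RED" (from writer role)
  retries := 100
  checksum := null (absent, optional -> null)
  avatar := 0x00
  score := -2.5 (from writer latitude)
  price := null (absent, optional -> null)
  => decoded: {"tier": "RED", "retries": 100, "checksum": null, "avatar": 0x00, "score": -2.5, "price": null}
the rest of the Profile diff is inert for this question:
  field checksum in record Profile: tag 7 changed to 33 -> no rule fires on it and the decoded Profile view is identical with or without it
  renamed field score to latitude in record Profile -> no rule fires on it and the decoded Profile view is identical with or without it
  removed field price from record Profile -> no rule fires on it and the decoded Profile view is identical with or without it
  renamed field tier to role in record Profile -> no rule fires on it and the decoded Profile view is identical with or without it

decoded: {"tier": "RED", "retries": 100, "checksum": null, "avatar": 0x00, "score": -2.5, "price": null}


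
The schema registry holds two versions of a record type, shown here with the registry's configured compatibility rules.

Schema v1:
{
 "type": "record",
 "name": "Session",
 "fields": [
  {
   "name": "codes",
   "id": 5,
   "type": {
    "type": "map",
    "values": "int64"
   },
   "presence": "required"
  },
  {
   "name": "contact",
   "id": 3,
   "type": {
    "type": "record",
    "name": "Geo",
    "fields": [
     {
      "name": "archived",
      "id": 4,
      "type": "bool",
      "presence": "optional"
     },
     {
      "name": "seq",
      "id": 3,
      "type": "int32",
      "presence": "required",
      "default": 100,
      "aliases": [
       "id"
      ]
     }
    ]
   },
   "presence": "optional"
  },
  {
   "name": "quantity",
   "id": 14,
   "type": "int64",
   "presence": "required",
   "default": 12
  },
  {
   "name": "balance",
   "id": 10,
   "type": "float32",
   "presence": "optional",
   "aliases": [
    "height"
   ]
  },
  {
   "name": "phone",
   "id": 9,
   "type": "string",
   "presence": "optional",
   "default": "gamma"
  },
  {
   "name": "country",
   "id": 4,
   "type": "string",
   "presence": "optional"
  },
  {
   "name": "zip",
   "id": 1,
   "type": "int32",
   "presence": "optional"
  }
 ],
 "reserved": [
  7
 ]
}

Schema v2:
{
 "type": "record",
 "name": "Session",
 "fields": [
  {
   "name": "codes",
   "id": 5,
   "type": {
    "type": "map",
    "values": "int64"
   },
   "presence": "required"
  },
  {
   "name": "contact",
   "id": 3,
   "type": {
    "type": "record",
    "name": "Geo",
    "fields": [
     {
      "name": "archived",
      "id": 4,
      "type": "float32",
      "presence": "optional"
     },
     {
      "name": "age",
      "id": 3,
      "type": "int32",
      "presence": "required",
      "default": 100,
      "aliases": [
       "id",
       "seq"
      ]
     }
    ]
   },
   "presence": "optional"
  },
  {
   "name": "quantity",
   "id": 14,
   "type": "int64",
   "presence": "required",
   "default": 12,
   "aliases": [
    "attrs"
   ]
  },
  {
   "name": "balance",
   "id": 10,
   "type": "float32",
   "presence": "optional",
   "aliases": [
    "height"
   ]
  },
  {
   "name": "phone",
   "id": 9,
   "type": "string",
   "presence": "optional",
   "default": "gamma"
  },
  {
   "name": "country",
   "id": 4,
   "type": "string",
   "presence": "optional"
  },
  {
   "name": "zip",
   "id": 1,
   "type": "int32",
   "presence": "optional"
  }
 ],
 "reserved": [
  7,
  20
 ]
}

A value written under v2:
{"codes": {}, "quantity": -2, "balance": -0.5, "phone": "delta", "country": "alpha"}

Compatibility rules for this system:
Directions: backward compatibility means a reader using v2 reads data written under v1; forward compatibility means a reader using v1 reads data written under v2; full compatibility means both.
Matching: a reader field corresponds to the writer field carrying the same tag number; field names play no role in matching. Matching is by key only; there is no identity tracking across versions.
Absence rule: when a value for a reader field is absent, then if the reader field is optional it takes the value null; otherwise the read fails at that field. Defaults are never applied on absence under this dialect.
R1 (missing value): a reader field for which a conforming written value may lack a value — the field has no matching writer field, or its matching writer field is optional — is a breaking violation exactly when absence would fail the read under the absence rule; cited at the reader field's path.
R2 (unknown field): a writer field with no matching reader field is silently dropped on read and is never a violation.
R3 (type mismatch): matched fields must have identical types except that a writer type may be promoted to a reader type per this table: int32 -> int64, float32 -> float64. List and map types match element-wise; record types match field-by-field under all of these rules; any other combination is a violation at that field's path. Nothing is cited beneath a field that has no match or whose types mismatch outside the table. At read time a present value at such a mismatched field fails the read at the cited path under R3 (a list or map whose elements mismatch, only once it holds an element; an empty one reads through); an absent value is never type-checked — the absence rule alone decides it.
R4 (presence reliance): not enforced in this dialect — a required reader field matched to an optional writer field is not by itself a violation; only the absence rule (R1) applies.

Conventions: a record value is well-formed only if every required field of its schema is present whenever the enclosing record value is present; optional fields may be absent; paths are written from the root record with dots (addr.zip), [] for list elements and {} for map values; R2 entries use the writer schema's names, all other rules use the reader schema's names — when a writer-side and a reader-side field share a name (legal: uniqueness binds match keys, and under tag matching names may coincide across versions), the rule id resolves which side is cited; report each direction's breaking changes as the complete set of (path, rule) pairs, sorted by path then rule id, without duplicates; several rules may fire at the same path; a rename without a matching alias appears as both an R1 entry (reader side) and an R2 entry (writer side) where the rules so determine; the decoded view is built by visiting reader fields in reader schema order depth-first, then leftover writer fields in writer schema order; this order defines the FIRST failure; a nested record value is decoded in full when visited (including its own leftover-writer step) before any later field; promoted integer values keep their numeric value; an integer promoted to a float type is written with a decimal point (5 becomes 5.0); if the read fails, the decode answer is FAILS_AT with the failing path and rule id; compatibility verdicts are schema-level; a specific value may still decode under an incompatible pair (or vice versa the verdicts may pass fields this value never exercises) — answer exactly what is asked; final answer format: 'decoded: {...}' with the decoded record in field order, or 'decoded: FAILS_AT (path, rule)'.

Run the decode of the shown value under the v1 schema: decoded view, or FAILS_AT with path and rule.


in Session below, arrows point writer -> reader
decoding the Session value with the v1 reader:
  codes := {}
  contact := null (missing; optional => null)
  quantity := -2
  balance := -0.5
  phone := "delta"
  country := "alpha"
  zip := null (missing; optional => null)
  => decoded: {"codes": {}, "contact": null, "quantity": -2, "balance": -0.5, "phone": "delta", "country": "alpha", "zip": null}
diffs on Session not affecting the asked answer:
  renamed field seq to age in record Geo (alias seq declared on the renamed field) -> triggers nothing under the printed rules; the Session answer is the same either way
  field archived in record Geo: type bool changed to float32 -> schema-level compatibility only; this Session value's decode is unchanged

decoded: {"codes": {}, "contact": null, "quantity": -2, "balance": -0.5, "phone": "delta", "country": "alpha", "zip": null}


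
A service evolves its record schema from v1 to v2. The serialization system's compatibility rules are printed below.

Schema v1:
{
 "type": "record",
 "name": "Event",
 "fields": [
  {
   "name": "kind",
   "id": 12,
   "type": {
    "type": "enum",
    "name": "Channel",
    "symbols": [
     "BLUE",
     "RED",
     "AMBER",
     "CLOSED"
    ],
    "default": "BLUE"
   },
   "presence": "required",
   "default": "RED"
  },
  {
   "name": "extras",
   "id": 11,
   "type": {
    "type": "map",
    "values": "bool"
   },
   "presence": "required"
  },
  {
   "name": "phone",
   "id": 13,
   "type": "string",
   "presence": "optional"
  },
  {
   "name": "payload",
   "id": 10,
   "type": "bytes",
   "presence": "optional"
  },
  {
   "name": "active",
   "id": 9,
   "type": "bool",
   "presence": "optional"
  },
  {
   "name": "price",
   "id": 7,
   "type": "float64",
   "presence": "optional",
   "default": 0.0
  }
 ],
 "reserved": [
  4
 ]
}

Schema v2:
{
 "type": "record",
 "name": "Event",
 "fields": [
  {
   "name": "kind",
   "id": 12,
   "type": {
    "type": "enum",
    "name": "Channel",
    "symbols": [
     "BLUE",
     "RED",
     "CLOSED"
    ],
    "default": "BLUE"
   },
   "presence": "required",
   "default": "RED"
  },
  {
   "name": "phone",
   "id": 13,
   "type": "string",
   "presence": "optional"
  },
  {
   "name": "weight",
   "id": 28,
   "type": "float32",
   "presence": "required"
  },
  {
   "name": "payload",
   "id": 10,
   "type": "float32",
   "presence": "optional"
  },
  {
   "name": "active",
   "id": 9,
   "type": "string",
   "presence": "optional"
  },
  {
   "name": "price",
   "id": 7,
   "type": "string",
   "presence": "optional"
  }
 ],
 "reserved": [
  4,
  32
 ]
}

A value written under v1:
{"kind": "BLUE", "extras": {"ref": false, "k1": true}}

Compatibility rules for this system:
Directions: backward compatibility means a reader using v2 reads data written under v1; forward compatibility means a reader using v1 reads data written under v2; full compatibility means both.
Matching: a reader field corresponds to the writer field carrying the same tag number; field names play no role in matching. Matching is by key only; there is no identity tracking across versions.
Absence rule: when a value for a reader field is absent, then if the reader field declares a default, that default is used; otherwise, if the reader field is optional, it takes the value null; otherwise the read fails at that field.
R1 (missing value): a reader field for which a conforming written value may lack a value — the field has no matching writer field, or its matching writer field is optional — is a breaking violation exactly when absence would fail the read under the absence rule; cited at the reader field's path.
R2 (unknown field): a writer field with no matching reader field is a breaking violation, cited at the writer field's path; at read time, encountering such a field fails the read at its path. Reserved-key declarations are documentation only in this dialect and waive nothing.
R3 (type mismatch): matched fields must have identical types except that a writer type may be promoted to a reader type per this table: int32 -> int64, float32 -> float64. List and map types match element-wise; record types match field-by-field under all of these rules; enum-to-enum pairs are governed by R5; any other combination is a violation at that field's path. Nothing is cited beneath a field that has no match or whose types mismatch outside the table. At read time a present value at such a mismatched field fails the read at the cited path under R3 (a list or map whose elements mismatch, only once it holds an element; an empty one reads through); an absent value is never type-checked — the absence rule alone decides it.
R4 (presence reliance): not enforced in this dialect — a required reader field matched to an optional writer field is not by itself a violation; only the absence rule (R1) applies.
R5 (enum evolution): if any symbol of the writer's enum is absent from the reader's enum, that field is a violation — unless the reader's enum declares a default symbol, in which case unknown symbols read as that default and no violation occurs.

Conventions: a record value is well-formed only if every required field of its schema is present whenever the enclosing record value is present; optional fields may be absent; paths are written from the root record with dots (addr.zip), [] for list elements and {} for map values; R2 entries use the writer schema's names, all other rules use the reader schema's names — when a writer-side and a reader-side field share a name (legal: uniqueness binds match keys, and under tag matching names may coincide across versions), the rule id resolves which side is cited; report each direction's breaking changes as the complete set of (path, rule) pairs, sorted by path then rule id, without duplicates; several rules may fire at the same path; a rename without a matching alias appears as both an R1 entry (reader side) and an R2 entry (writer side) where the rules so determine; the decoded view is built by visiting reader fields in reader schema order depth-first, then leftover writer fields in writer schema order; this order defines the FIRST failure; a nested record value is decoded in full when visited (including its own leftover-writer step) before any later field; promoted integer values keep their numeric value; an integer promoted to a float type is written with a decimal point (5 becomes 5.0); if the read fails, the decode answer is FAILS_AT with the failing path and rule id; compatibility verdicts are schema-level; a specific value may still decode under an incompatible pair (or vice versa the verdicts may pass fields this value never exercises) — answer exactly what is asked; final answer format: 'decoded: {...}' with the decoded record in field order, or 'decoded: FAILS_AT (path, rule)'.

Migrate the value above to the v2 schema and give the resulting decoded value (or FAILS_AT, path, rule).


each type pair in Event: writer, then reader
decode (reader v2):
  kind := "BLUE"
  phone := null (absent, optional -> null)
  read fails at weight under R1 (no fill)
  => FAILS_AT (weight, R1)
the other Event changes do not affect what is asked:
  enum Channel (field kind in record Event): symbol AMBER removed -> no rule fires on it and the decoded Event view is identical with or without it
  field active in record Event: type bool changed to string -> changes Event's schema-level verdicts only — the decode of this value is the same
  field payload in record Event: type bytes changed to float32 -> changes Event's schema-level verdicts only — the decode of this value is the same
  field price in record Event: type float64 changed to string (its default is dropped) -> changes Event's schema-level verdicts only — the decode of this value is the same
  removed field extras from record Event -> changes Event's schema-level verdicts only — the decode of this value is the same

decoded: FAILS_AT (weight, R1)


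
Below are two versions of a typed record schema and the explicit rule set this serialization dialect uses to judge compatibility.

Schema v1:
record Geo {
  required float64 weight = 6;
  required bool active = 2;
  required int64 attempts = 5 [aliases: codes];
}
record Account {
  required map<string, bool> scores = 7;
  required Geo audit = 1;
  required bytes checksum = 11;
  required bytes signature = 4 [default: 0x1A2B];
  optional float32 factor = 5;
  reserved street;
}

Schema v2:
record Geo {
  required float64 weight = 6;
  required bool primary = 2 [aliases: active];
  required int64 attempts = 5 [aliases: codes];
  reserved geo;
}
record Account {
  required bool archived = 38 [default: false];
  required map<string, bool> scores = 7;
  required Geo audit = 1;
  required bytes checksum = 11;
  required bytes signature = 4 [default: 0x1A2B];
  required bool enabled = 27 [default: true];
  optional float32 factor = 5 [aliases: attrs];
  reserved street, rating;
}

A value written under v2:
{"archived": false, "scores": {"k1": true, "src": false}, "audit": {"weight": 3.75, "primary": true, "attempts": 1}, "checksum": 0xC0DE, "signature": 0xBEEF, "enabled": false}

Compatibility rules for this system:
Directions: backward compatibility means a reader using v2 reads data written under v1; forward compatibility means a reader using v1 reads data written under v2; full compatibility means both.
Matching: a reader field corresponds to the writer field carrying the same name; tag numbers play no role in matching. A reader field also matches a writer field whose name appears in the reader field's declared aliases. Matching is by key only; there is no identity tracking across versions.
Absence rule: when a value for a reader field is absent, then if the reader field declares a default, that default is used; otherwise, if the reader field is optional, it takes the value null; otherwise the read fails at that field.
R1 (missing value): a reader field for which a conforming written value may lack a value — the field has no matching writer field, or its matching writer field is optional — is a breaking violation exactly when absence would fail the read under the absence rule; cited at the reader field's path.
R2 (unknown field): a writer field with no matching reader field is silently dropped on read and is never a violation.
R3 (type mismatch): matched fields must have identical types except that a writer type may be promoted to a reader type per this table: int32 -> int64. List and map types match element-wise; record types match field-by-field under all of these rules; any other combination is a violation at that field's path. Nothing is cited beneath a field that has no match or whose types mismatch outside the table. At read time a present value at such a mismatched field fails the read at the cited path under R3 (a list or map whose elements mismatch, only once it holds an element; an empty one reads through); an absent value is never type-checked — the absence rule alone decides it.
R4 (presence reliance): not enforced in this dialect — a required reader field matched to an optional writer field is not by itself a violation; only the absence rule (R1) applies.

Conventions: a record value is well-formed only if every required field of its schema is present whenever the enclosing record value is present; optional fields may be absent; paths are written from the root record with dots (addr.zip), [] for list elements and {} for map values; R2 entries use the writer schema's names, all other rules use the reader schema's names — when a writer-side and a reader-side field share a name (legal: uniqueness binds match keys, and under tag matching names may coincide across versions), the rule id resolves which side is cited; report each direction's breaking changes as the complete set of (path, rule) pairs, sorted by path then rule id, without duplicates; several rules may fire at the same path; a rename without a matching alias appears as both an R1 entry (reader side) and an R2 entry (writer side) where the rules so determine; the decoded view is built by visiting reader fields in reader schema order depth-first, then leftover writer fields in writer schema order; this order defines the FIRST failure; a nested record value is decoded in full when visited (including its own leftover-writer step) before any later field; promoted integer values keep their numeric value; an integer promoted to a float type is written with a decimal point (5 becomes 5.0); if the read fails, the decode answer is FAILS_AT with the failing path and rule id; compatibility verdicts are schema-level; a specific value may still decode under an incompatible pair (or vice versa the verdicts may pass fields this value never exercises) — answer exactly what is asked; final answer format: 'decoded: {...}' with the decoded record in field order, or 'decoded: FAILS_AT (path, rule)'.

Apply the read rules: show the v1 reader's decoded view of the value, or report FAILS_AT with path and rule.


decoded: FAILS_AT (audit.active, R1)

the writer's type comes first in each Account pair
decoding the Account value with the v1 reader:
  scores := {"k1": true, "src": false}
  audit.weight := 3.75
  read fails at audit.active under R1 (no fill)
  => FAILS_AT (audit.active, R1)
checking off the Account differences that do not matter here:
  added field enabled to record Account: required bool, tag 27, default true (in v2 it sits immediately before factor) -> triggers nothing under the printed rules; the Account answer is the same either way
  added field archived to record Account: required bool, tag 38, default false (in v2 it sits immediately before scores) -> triggers nothing under the printed rules; the Account answer is the same either way


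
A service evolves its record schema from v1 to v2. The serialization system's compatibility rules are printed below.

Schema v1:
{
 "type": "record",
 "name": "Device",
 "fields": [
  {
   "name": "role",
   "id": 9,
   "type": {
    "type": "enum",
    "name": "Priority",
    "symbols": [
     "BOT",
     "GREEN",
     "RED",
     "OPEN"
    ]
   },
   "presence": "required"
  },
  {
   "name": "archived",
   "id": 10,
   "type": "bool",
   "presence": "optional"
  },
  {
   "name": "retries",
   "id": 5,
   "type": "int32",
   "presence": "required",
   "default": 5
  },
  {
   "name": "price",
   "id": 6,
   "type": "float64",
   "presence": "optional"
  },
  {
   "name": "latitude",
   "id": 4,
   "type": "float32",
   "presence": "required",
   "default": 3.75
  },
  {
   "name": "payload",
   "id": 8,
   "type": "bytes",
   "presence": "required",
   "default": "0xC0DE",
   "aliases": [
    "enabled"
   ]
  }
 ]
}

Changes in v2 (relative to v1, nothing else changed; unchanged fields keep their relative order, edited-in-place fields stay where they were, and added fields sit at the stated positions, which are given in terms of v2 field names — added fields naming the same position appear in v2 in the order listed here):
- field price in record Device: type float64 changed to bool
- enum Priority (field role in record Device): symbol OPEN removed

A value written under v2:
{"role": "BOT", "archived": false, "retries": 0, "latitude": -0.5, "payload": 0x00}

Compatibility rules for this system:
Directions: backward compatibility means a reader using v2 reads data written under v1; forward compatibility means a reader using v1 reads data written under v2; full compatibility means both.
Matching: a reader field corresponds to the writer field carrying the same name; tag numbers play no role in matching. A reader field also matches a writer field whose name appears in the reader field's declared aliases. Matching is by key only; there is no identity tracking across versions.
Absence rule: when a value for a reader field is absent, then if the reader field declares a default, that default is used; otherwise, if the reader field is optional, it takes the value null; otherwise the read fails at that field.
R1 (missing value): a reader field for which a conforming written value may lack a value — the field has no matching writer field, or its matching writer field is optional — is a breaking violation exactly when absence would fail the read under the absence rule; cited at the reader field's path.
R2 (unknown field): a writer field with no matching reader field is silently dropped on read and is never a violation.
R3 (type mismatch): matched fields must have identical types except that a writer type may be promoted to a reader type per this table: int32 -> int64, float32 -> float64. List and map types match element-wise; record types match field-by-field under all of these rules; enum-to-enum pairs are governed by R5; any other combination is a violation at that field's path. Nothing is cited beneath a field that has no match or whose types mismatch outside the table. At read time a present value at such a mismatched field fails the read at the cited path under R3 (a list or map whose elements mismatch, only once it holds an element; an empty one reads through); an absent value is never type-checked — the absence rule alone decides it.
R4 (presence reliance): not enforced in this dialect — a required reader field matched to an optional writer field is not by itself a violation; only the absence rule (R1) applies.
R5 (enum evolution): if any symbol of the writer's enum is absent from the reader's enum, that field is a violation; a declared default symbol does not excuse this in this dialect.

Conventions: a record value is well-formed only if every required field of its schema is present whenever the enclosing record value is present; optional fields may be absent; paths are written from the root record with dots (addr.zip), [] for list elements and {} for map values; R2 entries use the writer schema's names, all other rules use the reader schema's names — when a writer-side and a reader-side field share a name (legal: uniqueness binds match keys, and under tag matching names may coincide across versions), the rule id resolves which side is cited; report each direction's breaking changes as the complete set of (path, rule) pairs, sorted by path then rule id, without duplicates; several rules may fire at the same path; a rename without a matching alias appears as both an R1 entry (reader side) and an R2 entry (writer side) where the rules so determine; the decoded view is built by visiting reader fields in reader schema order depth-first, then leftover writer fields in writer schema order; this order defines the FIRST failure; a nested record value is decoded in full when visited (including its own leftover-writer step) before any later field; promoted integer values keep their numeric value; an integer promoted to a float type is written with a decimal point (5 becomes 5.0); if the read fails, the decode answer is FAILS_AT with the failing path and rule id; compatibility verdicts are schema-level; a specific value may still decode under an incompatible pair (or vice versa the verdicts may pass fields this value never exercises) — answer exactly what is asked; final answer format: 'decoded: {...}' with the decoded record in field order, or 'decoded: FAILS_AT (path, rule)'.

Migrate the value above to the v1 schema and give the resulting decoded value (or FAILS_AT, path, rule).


each type pair in Device: writer, then reader
decode walk for Device under reader schema v1:
  role := "BOT"
  archived := false
  retries := 0
  price := null (not supplied -> null)
  latitude := -0.5
  payload := 0x00
  => decoded: {"role": "BOT", "archived": false, "retries": 0, "price": null, "latitude": -0.5, "payload": 0x00}
remaining Device differences; none change what is asked:
  field price in record Device: type float64 changed to bool -> a verdict-level change on Device — the shown value reads the same
  enum Priority (field role in record Device): symbol OPEN removed -> a verdict-level change on Device — the shown value reads the same

decoded: {"role": "BOT", "archived": false, "retries": 0, "price": null, "latitude": -0.5, "payload": 0x00}


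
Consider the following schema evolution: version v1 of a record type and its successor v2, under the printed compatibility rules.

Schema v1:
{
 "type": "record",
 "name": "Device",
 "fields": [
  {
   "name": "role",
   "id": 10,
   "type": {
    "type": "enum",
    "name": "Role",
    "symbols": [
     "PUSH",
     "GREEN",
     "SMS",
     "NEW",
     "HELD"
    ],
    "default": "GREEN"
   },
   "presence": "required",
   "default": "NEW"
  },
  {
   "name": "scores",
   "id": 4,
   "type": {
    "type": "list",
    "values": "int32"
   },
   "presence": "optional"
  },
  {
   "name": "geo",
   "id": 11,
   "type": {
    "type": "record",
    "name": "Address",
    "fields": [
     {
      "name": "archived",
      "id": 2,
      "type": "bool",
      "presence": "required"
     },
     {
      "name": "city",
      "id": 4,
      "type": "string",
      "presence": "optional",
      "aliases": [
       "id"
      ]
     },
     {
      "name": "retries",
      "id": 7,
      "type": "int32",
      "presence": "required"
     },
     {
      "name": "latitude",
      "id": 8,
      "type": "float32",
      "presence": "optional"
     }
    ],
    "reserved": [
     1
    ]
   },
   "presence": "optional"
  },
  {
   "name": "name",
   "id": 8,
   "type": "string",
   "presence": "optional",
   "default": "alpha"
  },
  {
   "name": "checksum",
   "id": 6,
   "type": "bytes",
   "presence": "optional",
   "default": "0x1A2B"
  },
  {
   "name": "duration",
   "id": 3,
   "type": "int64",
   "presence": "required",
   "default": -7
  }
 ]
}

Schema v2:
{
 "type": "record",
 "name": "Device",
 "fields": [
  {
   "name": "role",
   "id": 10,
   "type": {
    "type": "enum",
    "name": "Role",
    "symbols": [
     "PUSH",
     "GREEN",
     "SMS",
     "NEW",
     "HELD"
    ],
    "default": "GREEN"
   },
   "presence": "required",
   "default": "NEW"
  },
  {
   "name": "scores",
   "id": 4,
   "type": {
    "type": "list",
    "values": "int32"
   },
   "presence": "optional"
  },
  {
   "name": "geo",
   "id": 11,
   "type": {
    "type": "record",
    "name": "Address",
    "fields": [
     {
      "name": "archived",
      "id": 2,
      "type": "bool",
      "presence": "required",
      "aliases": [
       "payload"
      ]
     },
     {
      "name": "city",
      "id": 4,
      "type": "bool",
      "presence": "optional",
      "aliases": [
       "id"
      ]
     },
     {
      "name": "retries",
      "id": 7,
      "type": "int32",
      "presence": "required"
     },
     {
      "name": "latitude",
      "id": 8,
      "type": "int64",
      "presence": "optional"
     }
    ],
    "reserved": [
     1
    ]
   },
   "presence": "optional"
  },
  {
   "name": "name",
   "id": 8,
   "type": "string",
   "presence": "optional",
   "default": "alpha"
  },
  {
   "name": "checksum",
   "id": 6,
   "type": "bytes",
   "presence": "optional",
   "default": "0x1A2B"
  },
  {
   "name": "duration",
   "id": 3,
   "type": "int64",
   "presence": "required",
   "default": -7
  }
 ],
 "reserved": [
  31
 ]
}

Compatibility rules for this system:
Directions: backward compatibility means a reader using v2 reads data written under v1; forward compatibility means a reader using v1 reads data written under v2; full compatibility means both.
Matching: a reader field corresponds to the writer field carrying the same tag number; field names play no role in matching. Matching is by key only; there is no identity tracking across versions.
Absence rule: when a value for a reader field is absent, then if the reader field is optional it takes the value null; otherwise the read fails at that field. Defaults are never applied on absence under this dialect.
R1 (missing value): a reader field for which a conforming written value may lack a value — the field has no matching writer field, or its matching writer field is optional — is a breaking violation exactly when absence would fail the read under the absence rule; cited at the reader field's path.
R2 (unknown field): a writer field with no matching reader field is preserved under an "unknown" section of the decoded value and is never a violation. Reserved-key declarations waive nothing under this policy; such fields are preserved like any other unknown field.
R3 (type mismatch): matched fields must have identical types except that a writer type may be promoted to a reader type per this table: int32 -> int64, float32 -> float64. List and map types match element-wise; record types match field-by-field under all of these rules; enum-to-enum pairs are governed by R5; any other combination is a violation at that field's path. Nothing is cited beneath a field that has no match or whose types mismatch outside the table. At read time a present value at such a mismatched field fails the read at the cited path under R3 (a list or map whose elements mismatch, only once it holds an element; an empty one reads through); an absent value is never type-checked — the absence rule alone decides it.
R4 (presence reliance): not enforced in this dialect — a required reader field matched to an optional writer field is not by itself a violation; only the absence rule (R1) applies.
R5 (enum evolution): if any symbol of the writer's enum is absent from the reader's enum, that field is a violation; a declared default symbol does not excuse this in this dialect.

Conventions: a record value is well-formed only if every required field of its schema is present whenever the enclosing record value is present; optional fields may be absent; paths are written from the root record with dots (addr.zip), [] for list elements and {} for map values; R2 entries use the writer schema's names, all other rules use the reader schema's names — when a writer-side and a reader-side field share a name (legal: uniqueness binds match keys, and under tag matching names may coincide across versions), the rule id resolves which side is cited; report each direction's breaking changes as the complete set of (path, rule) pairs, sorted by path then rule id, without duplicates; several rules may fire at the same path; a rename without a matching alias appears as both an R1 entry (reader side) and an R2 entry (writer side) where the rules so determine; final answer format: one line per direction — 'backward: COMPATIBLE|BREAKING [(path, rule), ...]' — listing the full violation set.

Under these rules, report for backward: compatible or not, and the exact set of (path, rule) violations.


in Device below, arrows point writer -> reader
checking backward for Device: reader v2 against writer v1:
  role: paired with writer role (Role -> Role; writer required)
  scores: paired with writer scores (list<int32> -> list<int32>; writer optional)
  geo: paired with writer geo (Address -> Address; writer optional)
  name: paired with writer name (string -> string; writer optional)
  checksum: paired with writer checksum (bytes -> bytes; writer optional)
  duration: paired with writer duration (int64 -> int64; writer required)
  geo.archived: paired with writer geo.archived (bool -> bool; writer required)
  geo.city: paired with writer geo.city (string -> bool; writer optional)
  geo.retries: paired with writer geo.retries (int32 -> int32; writer required)
  geo.latitude: paired with writer geo.latitude (float32 -> int64; writer optional)
  violation R3 at geo.city
  violation R3 at geo.latitude
  backward on Device therefore BREAKING (2)

backward: BREAKING [(geo.city, R3), (geo.latitude, R3)]
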